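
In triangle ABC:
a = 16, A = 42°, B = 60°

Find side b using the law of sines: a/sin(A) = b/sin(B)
a/sin(A) = b/sin(B)  ⇒  b = a·sin(B)/sin(A) = 16·sin(60°)/sin(42°)
sin(60°) ≈ 0.866025, sin(42°) ≈ 0.669131
b ≈ 16·0.866025/0.669131 ≈ 13.8564/0.669131 ≈ 20.7081

b = 20.71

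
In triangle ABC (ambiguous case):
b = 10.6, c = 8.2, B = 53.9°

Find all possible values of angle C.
b/sin(B) = c/sin(C)  ⇒  sin(C) = c·sin(B)/b = 8.2·sin(53.9°)/10.6
sin(53.9°) ≈ 0.80799
sin(C) ≈ 8.2·0.80799/10.6 ≈ 6.62552/10.6 ≈ 0.625049
Candidate 1: C₁ = arcsin(0.625049) ≈ 38.6858°  →  A = 180° − 53.9° − 38.6858° ≈ 87.4142° > 0, valid
Candidate 2: C₂ = 180° − C₁ ≈ 141.314°  →  A = 180° − 53.9° − 141.314° ≈ -15.2142° ≤ 0, not a valid triangle

C = 38.69° (one solution)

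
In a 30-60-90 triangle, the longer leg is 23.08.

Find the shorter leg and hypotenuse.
In a 30-60-90 triangle the sides are in ratio 1 : √3 : 2, so short leg = long leg/√3 and hypotenuse = 2·(short leg).
Short leg = 23.08/√3 ≈ 23.08/1.73205 ≈ 13.3252
Hypotenuse = 2·13.3252 ≈ 26.6505

Short leg = 13.33, Hypotenuse = 26.65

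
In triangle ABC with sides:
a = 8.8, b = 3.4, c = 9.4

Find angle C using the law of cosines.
c² = a² + b² − 2ab·cos(C)  ⇒  cos(C) = (a² + b² − c²)/(2ab)
cos(C) = (8.8² + 3.4² − 9.4²)/(2·8.8·3.4) = (77.44 + 11.56 − 88.36)/59.84 = 0.64/59.84 ≈ 0.0106952
C = arccos(0.0106952) ≈ 89.3872°

C = 89.39°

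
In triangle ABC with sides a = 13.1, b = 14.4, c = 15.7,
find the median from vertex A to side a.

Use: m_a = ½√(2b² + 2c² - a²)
m_a = ½√(2·14.4² + 2·15.7² − 13.1²) = ½√(2·207.36 + 2·246.49 − 171.61) = ½√(414.72 + 492.98 − 171.61) = ½√736.09
√736.09 ≈ 27.131, so m_a ≈ 13.5655

m_a = 13.57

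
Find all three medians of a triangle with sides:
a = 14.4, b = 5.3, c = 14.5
Median formula: m_a = ½√(2b² + 2c² − a²) (and cyclically). a² = 207.36, b² = 28.09, c² = 210.25.
m_a = ½√(2·28.09 + 2·210.25 − 207.36) = ½√269.32 ≈ ½·16.411 ≈ 8.20549
m_b = ½√(2·207.36 + 2·210.25 − 28.09) = ½√807.13 ≈ ½·28.41 ≈ 14.205
m_c = ½√(2·207.36 + 2·28.09 − 210.25) = ½√260.65 ≈ ½·16.1447 ≈ 8.07233

m_a = 8.205, m_b = 14.21, m_c = 8.072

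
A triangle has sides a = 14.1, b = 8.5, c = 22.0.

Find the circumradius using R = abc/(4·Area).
First find the area with Heron's formula.
s = (14.1 + 8.5 + 22.0)/2 = 22.3
Area = √(s(s−a)(s−b)(s−c)) = √(22.3·8.2·13.8·0.3) ≈ √757.04 ≈ 27.5144
abc = 14.1·8.5·22.0 = 2636.7
R = abc/(4·Area) ≈ 2636.7/(4·27.5144) = 2636.7/110.057 ≈ 23.9575

R = 23.96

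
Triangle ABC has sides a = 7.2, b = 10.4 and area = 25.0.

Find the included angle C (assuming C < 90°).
Area = ½·a·b·sin(C)  ⇒  sin(C) = 2·Area/(a·b) = 2·25.0/(7.2·10.4) = 50/74.88 ≈ 0.667735
C = arcsin(0.667735) ≈ 41.8925° (taking the acute solution since C < 90°)

C = 41.89°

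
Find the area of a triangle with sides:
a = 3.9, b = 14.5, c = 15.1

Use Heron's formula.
s = (3.9 + 14.5 + 15.1)/2 = 33.5/2 = 16.75
s − a = 12.85, s − b = 2.25, s − c = 1.65
s(s−a)(s−b)(s−c) = 16.75·12.85·2.25·1.65 ≈ 799.069
Area = √799.069 ≈ 28.2678

Area = 28.27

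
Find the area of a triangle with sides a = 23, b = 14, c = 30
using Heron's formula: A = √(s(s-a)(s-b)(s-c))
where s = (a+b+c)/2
s = (23 + 14 + 30)/2 = 67/2 = 33.5
s − a = 10.5, s − b = 19.5, s − c = 3.5
s(s−a)(s−b)(s−c) = 33.5·10.5·19.5·3.5 = 24006.9375
Area = √24006.9375 ≈ 154.942

s = 33.5, Area = 154.9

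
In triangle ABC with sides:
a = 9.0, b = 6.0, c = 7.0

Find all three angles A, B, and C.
Law of cosines for each angle (a² = 81, b² = 36, c² = 49):
cos(A) = (b² + c² − a²)/(2bc) = (36 + 49 − 81)/(2·6.0·7.0) = 4/84 ≈ 0.047619  ⇒  A ≈ 87.2706°
cos(B) = (a² + c² − b²)/(2ac) = (81 + 49 − 36)/(2·9.0·7.0) = 94/126 ≈ 0.746032  ⇒  B ≈ 41.7522°
cos(C) = (a² + b² − c²)/(2ab) = (81 + 36 − 49)/(2·9.0·6.0) = 68/108 ≈ 0.62963  ⇒  C ≈ 50.9772°
Check: A + B + C ≈ 180°

A = 87.27°, B = 41.75°, C = 50.98°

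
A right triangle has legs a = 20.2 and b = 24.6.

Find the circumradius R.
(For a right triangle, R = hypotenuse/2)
Hypotenuse c = √(a² + b²) = √(408.04 + 605.16) = √1013.2 ≈ 31.8308
R = c/2 ≈ 31.8308/2 ≈ 15.9154

R = 15.92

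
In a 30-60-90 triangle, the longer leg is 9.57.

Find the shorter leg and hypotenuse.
In a 30-60-90 triangle the sides are in ratio 1 : √3 : 2, so short leg = long leg/√3 and hypotenuse = 2·(short leg).
Short leg = 9.57/√3 ≈ 9.57/1.73205 ≈ 5.52524
Hypotenuse = 2·5.52524 ≈ 11.0505

Short leg = 5.525, Hypotenuse = 11.05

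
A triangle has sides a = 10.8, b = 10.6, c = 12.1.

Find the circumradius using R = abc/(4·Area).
First find the area with Heron's formula.
s = (10.8 + 10.6 + 12.1)/2 = 16.75
Area = √(s(s−a)(s−b)(s−c)) = √(16.75·5.95·6.15·4.65) ≈ √2850.1 ≈ 53.3863
abc = 10.8·10.6·12.1 = 1385.208
R = abc/(4·Area) ≈ 1385.208/(4·53.3863) = 1385.208/213.545 ≈ 6.48672

R = 6.487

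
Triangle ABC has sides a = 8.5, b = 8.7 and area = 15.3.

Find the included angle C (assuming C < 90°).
Area = ½·a·b·sin(C)  ⇒  sin(C) = 2·Area/(a·b) = 2·15.3/(8.5·8.7) = 30.6/73.95 ≈ 0.413793
C = arcsin(0.413793) ≈ 24.4433° (taking the acute solution since C < 90°)

C = 24.44°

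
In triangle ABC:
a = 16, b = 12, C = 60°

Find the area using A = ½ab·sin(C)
A = ½·a·b·sin(C) = ½·16·12·sin(60°)
sin(60°) ≈ 0.866025
A ≈ ½·192·0.866025 = 96·0.866025 ≈ 83.1384

Area = 83.14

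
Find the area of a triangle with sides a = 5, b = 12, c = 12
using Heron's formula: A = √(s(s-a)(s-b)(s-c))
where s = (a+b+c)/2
s = (5 + 12 + 12)/2 = 29/2 = 14.5
s − a = 9.5, s − b = 2.5, s − c = 2.5
s(s−a)(s−b)(s−c) = 14.5·9.5·2.5·2.5 = 860.9375
Area = √860.9375 ≈ 29.3417

s = 14.5, Area = 29.34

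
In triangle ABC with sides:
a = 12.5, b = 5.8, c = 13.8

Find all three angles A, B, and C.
Law of cosines for each angle (a² = 156.25, b² = 33.64, c² = 190.44):
cos(A) = (b² + c² − a²)/(2bc) = (33.64 + 190.44 − 156.25)/(2·5.8·13.8) = 67.83/160.08 ≈ 0.423726  ⇒  A ≈ 64.93°
cos(B) = (a² + c² − b²)/(2ac) = (156.25 + 190.44 − 33.64)/(2·12.5·13.8) = 313.05/345 ≈ 0.907391  ⇒  B ≈ 24.8527°
cos(C) = (a² + b² − c²)/(2ab) = (156.25 + 33.64 − 190.44)/(2·12.5·5.8) = -0.55/145 ≈ -0.0037931  ⇒  C ≈ 90.2173°
Check: A + B + C ≈ 180°

A = 64.93°, B = 24.85°, C = 90.22°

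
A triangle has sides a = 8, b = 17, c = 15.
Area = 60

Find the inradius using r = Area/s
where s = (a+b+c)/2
s = (8 + 17 + 15)/2 = 40/2 = 20
r = Area/s = 60/20 ≈ 3

r = 3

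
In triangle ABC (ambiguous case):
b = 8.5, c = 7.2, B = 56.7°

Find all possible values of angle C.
b/sin(B) = c/sin(C)  ⇒  sin(C) = c·sin(B)/b = 7.2·sin(56.7°)/8.5
sin(56.7°) ≈ 0.835807
sin(C) ≈ 7.2·0.835807/8.5 ≈ 6.01781/8.5 ≈ 0.707978
Candidate 1: C₁ = arcsin(0.707978) ≈ 45.0706°  →  A = 180° − 56.7° − 45.0706° ≈ 78.2294° > 0, valid
Candidate 2: C₂ = 180° − C₁ ≈ 134.929°  →  A = 180° − 56.7° − 134.929° ≈ -11.6294° ≤ 0, not a valid triangle

C = 45.07° (one solution)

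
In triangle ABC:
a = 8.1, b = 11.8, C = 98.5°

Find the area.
Two sides and the included angle (SAS): A = ½·a·b·sin(C) = ½·8.1·11.8·sin(98.5°)
sin(98.5°) ≈ 0.989016
A ≈ ½·95.58·0.989016 = 47.79·0.989016 ≈ 47.2651

Area = 47.27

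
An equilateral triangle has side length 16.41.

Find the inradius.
r = Area/s with s the semi-perimeter.
Area = (√3/4)·16.41² = (√3/4)·269.2881 ≈ 0.433013·269.2881 ≈ 116.605
s = 3·16.41/2 = 24.615
r ≈ 116.605/24.615 ≈ 4.73716
(Equivalently r = side/(2√3) = 16.41/3.4641 ≈ 4.73716.)

r = 4.737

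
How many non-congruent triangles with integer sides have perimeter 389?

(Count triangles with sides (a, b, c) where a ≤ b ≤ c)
Let a ≤ b ≤ c with a + b + c = 389. The only binding inequality is a + b > c, i.e. 389 − c > c, so c < 389/2; and c ≥ 389/3 since c is the largest side.
So 130 ≤ c ≤ 194. For each c, b runs from ⌈(389 − c)/2⌉ up to c (then a = 389 − b − c satisfies 1 ≤ a ≤ b automatically), giving c − ⌈(389 − c)/2⌉ + 1 choices.
Summing over c: 1 + 3 + 4 + 6 + … + 96 + 97  (65 terms, c = 130, …, 194) = 3201
Check (closed form: nearest integer to p²/48 for even p, (p+3)²/48 for odd p): (389+3)²/48 = 392²/48 = 153664/48 ≈ 3201.33 → 3201

3201 triangles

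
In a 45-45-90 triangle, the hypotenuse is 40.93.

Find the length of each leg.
In a 45-45-90 triangle hypotenuse = leg·√2, so leg = hypotenuse/√2.
Leg = 40.93/√2 ≈ 40.93/1.41421 ≈ 28.9419

Each leg = 28.94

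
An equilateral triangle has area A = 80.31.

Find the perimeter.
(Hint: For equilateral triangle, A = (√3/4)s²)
A = (√3/4)s²  ⇒  s² = 4A/√3 = 4·80.31/√3 = 321.24/1.73205 ≈ 185.468
s ≈ √185.468 ≈ 13.6187
Perimeter = 3s ≈ 3·13.6187 ≈ 40.856

Perimeter = 40.86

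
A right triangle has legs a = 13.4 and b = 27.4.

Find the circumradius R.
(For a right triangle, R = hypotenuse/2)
Hypotenuse c = √(a² + b²) = √(179.56 + 750.76) = √930.32 ≈ 30.5011
R = c/2 ≈ 30.5011/2 ≈ 15.2506

R = 15.25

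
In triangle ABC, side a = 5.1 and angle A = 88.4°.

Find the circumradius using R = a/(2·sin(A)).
R = a/(2·sin(A)) = 5.1/(2·sin(88.4°))
sin(88.4°) ≈ 0.99961
R ≈ 5.1/(2·0.99961) = 5.1/1.99922 ≈ 2.55099

R = 2.551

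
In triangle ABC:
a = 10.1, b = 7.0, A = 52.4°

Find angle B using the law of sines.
a/sin(A) = b/sin(B)  ⇒  sin(B) = b·sin(A)/a = 7.0·sin(52.4°)/10.1
sin(52.4°) ≈ 0.79229
sin(B) ≈ 7.0·0.79229/10.1 ≈ 5.54603/10.1 ≈ 0.549112
B = arcsin(0.549112) ≈ 33.3061°
(Since b ≤ a we need B ≤ A, so the obtuse alternative 180° − 33.3061° ≈ 146.694° is rejected.)

B = 33.31°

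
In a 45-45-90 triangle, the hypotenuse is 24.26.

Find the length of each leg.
In a 45-45-90 triangle hypotenuse = leg·√2, so leg = hypotenuse/√2.
Leg = 24.26/√2 ≈ 24.26/1.41421 ≈ 17.1544

Each leg = 17.15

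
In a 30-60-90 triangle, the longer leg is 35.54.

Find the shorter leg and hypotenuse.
In a 30-60-90 triangle the sides are in ratio 1 : √3 : 2, so short leg = long leg/√3 and hypotenuse = 2·(short leg).
Short leg = 35.54/√3 ≈ 35.54/1.73205 ≈ 20.519
Hypotenuse = 2·20.519 ≈ 41.0381

Short leg = 20.52, Hypotenuse = 41.04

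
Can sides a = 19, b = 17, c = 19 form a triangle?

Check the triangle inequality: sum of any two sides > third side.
a + b vs c: 19 + 17 = 36 > 19  ✓
a + c vs b: 19 + 19 = 38 > 17  ✓
b + c vs a: 17 + 19 = 36 > 19  ✓

Yes, triangle inequality satisfied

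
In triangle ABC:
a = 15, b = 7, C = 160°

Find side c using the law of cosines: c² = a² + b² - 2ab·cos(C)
c² = 15² + 7² − 2·15·7·cos(160°)
cos(160°) ≈ -0.939693
c² ≈ 225 + 49 − 210·(-0.939693) ≈ 274 + 197.335 ≈ 471.335
c ≈ √471.335 ≈ 21.7103

c = 21.71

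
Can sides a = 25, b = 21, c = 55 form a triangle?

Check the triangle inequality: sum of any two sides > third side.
a + b vs c: 25 + 21 = 46 ≤ 55  ✗
a + c vs b: 25 + 55 = 80 > 21  ✓
b + c vs a: 21 + 55 = 76 > 25  ✓

No: 25 + 21 = 46 is not > 55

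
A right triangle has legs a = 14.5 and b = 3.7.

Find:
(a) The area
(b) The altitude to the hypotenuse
(a) The legs are perpendicular, so Area = ½·a·b = ½·14.5·3.7 = ½·53.65 = 26.825
(b) Hypotenuse c = √(a² + b²) = √(210.25 + 13.69) = √223.94 ≈ 14.9646
    Area = ½·c·h_c  ⇒  h_c = 2·Area/c = 53.65/14.9646 ≈ 3.58512

Area = 26.825, h_c = 3.585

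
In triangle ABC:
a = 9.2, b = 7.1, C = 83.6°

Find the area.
Two sides and the included angle (SAS): A = ½·a·b·sin(C) = ½·9.2·7.1·sin(83.6°)
sin(83.6°) ≈ 0.993768
A ≈ ½·65.32·0.993768 = 32.66·0.993768 ≈ 32.4565

Area = 32.46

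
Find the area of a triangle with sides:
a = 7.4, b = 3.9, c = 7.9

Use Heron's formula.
s = (7.4 + 3.9 + 7.9)/2 = 19.2/2 = 9.6
s − a = 2.2, s − b = 5.7, s − c = 1.7
s(s−a)(s−b)(s−c) = 9.6·2.2·5.7·1.7 ≈ 204.653
Area = √204.653 ≈ 14.3057

Area = 14.31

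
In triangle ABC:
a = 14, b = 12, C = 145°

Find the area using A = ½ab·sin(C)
A = ½·a·b·sin(C) = ½·14·12·sin(145°)
sin(145°) ≈ 0.573576
A ≈ ½·168·0.573576 = 84·0.573576 ≈ 48.1804

Area = 48.18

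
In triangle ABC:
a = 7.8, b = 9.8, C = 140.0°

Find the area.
Two sides and the included angle (SAS): A = ½·a·b·sin(C) = ½·7.8·9.8·sin(140.0°)
sin(140.0°) ≈ 0.642788
A ≈ ½·76.44·0.642788 = 38.22·0.642788 ≈ 24.5673

Area = 24.57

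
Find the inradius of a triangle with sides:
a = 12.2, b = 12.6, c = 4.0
r = Area/s where s is the semi-perimeter.
s = (12.2 + 12.6 + 4.0)/2 = 28.8/2 = 14.4
Area = √(s(s−a)(s−b)(s−c)) = √(14.4·2.2·1.8·10.4) ≈ √593.05 ≈ 24.3526
r ≈ 24.3526/14.4 ≈ 1.69115

r = 1.691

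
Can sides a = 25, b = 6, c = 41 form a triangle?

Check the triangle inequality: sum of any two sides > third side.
a + b vs c: 25 + 6 = 31 ≤ 41  ✗
a + c vs b: 25 + 41 = 66 > 6  ✓
b + c vs a: 6 + 41 = 47 > 25  ✓

No: 25 + 6 = 31 is not > 41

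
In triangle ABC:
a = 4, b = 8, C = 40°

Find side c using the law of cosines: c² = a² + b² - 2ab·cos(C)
c² = 4² + 8² − 2·4·8·cos(40°)
cos(40°) ≈ 0.766044
c² ≈ 16 + 64 − 64·(0.766044) ≈ 80 − 49.0268 ≈ 30.9732
c ≈ √30.9732 ≈ 5.56535

c = 5.565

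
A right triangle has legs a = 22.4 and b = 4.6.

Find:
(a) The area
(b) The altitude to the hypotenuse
(a) The legs are perpendicular, so Area = ½·a·b = ½·22.4·4.6 = ½·103.04 = 51.52
(b) Hypotenuse c = √(a² + b²) = √(501.76 + 21.16) = √522.92 ≈ 22.8674
    Area = ½·c·h_c  ⇒  h_c = 2·Area/c = 103.04/22.8674 ≈ 4.50597

Area = 51.52, h_c = 4.506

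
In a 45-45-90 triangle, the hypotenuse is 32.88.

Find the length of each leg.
In a 45-45-90 triangle hypotenuse = leg·√2, so leg = hypotenuse/√2.
Leg = 32.88/√2 ≈ 32.88/1.41421 ≈ 23.2497

Each leg = 23.25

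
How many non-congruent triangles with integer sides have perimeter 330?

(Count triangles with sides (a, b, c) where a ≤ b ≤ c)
Let a ≤ b ≤ c with a + b + c = 330. The only binding inequality is a + b > c, i.e. 330 − c > c, so c < 330/2; and c ≥ 330/3 since c is the largest side.
So 110 ≤ c ≤ 164. For each c, b runs from ⌈(330 − c)/2⌉ up to c (then a = 330 − b − c satisfies 1 ≤ a ≤ b automatically), giving c − ⌈(330 − c)/2⌉ + 1 choices.
Summing over c: 1 + 2 + 4 + 5 + … + 80 + 82  (55 terms, c = 110, …, 164) = 2269
Check (closed form: nearest integer to p²/48 for even p, (p+3)²/48 for odd p): 330²/48 = 108900/48 ≈ 2268.75 → 2269

2269 triangles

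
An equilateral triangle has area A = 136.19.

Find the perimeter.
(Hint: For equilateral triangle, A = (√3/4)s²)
A = (√3/4)s²  ⇒  s² = 4A/√3 = 4·136.19/√3 = 544.76/1.73205 ≈ 314.517
s ≈ √314.517 ≈ 17.7346
Perimeter = 3s ≈ 3·17.7346 ≈ 53.2039

Perimeter = 53.2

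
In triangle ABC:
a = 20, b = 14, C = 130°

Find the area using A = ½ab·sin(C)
A = ½·a·b·sin(C) = ½·20·14·sin(130°)
sin(130°) ≈ 0.766044
A ≈ ½·280·0.766044 = 140·0.766044 ≈ 107.246

Area = 107.2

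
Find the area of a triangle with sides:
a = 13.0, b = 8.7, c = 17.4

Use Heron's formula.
s = (13.0 + 8.7 + 17.4)/2 = 39.1/2 = 19.55
s − a = 6.55, s − b = 10.85, s − c = 2.15
s(s−a)(s−b)(s−c) = 19.55·6.55·10.85·2.15 ≈ 2987.14
Area = √2987.14 ≈ 54.6548

Area = 54.65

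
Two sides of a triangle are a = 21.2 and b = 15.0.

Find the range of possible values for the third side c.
Triangle inequality: |a − b| < c < a + b
|a − b| = |21.2 − 15.0| = 6.2
a + b = 21.2 + 15.0 = 36.2

6.2 < c < 36.2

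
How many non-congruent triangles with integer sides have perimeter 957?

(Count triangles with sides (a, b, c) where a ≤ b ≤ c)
Let a ≤ b ≤ c with a + b + c = 957. The only binding inequality is a + b > c, i.e. 957 − c > c, so c < 957/2; and c ≥ 957/3 since c is the largest side.
So 319 ≤ c ≤ 478. For each c, b runs from ⌈(957 − c)/2⌉ up to c (then a = 957 − b − c satisfies 1 ≤ a ≤ b automatically), giving c − ⌈(957 − c)/2⌉ + 1 choices.
Summing over c: 1 + 2 + 4 + 5 + … + 238 + 239  (160 terms, c = 319, …, 478) = 19200
Check (closed form: nearest integer to p²/48 for even p, (p+3)²/48 for odd p): (957+3)²/48 = 960²/48 = 921600/48 ≈ 19200.00 → 19200

19200 triangles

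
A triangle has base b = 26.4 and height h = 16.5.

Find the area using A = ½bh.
A = ½·b·h = ½·26.4·16.5 = ½·435.6 = 217.8

Area = 217.8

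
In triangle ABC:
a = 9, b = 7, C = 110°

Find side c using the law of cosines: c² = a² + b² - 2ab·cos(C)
c² = 9² + 7² − 2·9·7·cos(110°)
cos(110°) ≈ -0.34202
c² ≈ 81 + 49 − 126·(-0.34202) ≈ 130 + 43.0945 ≈ 173.095
c ≈ √173.095 ≈ 13.1565

c = 13.16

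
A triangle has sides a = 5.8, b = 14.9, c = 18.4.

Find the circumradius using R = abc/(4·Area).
First find the area with Heron's formula.
s = (5.8 + 14.9 + 18.4)/2 = 19.55
Area = √(s(s−a)(s−b)(s−c)) = √(19.55·13.75·4.65·1.15) ≈ √1437.47 ≈ 37.914
abc = 5.8·14.9·18.4 = 1590.128
R = abc/(4·Area) ≈ 1590.128/(4·37.914) = 1590.128/151.656 ≈ 10.4851

R = 10.49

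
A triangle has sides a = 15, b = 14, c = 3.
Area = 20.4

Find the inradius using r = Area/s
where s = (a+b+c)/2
s = (15 + 14 + 3)/2 = 32/2 = 16
r = Area/s = 20.4/16 ≈ 1.275

r = 1.275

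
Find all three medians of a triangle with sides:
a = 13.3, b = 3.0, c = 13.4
Median formula: m_a = ½√(2b² + 2c² − a²) (and cyclically). a² = 176.89, b² = 9, c² = 179.56.
m_a = ½√(2·9 + 2·179.56 − 176.89) = ½√200.23 ≈ ½·14.1503 ≈ 7.07513
m_b = ½√(2·176.89 + 2·179.56 − 9) = ½√703.9 ≈ ½·26.5311 ≈ 13.2656
m_c = ½√(2·176.89 + 2·9 − 179.56) = ½√192.22 ≈ ½·13.8643 ≈ 6.93217

m_a = 7.075, m_b = 13.27, m_c = 6.932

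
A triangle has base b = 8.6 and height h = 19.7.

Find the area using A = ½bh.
A = ½·b·h = ½·8.6·19.7 = ½·169.42 = 84.71

Area = 84.71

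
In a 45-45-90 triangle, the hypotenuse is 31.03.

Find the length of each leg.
In a 45-45-90 triangle hypotenuse = leg·√2, so leg = hypotenuse/√2.
Leg = 31.03/√2 ≈ 31.03/1.41421 ≈ 21.9415

Each leg = 21.94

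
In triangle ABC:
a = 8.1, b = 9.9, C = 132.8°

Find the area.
Two sides and the included angle (SAS): A = ½·a·b·sin(C) = ½·8.1·9.9·sin(132.8°)
sin(132.8°) ≈ 0.73373
A ≈ ½·80.19·0.73373 = 40.095·0.73373 ≈ 29.4189

Area = 29.42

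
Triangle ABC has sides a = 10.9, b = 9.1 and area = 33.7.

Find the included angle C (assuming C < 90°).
Area = ½·a·b·sin(C)  ⇒  sin(C) = 2·Area/(a·b) = 2·33.7/(10.9·9.1) = 67.4/99.19 ≈ 0.679504
C = arcsin(0.679504) ≈ 42.8049° (taking the acute solution since C < 90°)

C = 42.8°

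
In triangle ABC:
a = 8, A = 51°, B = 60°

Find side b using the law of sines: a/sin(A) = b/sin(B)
a/sin(A) = b/sin(B)  ⇒  b = a·sin(B)/sin(A) = 8·sin(60°)/sin(51°)
sin(60°) ≈ 0.866025, sin(51°) ≈ 0.777146
b ≈ 8·0.866025/0.777146 ≈ 6.9282/0.777146 ≈ 8.91493

b = 8.915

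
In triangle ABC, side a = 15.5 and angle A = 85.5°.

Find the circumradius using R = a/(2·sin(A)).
R = a/(2·sin(A)) = 15.5/(2·sin(85.5°))
sin(85.5°) ≈ 0.996917
R ≈ 15.5/(2·0.996917) = 15.5/1.99383 ≈ 7.77396

R = 7.774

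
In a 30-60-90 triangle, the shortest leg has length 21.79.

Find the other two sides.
In a 30-60-90 triangle the sides are in ratio 1 : √3 : 2 (short leg : long leg : hypotenuse).
Long leg = 21.79·√3 ≈ 21.79·1.73205 ≈ 37.7414
Hypotenuse = 2·21.79 = 43.58

Long leg = 21.79√3 = 37.74, Hypotenuse = 43.58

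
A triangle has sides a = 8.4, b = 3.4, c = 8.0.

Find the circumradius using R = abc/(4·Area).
First find the area with Heron's formula.
s = (8.4 + 3.4 + 8.0)/2 = 9.9
Area = √(s(s−a)(s−b)(s−c)) = √(9.9·1.5·6.5·1.9) ≈ √183.398 ≈ 13.5424
abc = 8.4·3.4·8.0 = 228.48
R = abc/(4·Area) ≈ 228.48/(4·13.5424) = 228.48/54.1697 ≈ 4.21785

R = 4.218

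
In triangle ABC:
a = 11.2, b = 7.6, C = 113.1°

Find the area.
Two sides and the included angle (SAS): A = ½·a·b·sin(C) = ½·11.2·7.6·sin(113.1°)
sin(113.1°) ≈ 0.919821
A ≈ ½·85.12·0.919821 = 42.56·0.919821 ≈ 39.1476

Area = 39.15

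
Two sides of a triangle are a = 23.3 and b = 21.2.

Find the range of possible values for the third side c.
Triangle inequality: |a − b| < c < a + b
|a − b| = |23.3 − 21.2| = 2.1
a + b = 23.3 + 21.2 = 44.5

2.1 < c < 44.5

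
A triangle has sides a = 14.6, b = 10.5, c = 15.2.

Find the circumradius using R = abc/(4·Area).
First find the area with Heron's formula.
s = (14.6 + 10.5 + 15.2)/2 = 20.15
Area = √(s(s−a)(s−b)(s−c)) = √(20.15·5.55·9.65·4.95) ≈ √5341.96 ≈ 73.0887
abc = 14.6·10.5·15.2 = 2330.16
R = abc/(4·Area) ≈ 2330.16/(4·73.0887) = 2330.16/292.355 ≈ 7.97031

R = 7.97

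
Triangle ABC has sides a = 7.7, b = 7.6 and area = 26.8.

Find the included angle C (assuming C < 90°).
Area = ½·a·b·sin(C)  ⇒  sin(C) = 2·Area/(a·b) = 2·26.8/(7.7·7.6) = 53.6/58.52 ≈ 0.915926
C = arcsin(0.915926) ≈ 66.3376° (taking the acute solution since C < 90°)

C = 66.34°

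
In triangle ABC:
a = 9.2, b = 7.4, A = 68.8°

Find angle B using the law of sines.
a/sin(A) = b/sin(B)  ⇒  sin(B) = b·sin(A)/a = 7.4·sin(68.8°)/9.2
sin(68.8°) ≈ 0.932324
sin(B) ≈ 7.4·0.932324/9.2 ≈ 6.8992/9.2 ≈ 0.749913
B = arcsin(0.749913) ≈ 48.5828°
(Since b ≤ a we need B ≤ A, so the obtuse alternative 180° − 48.5828° ≈ 131.417° is rejected.)

B = 48.58°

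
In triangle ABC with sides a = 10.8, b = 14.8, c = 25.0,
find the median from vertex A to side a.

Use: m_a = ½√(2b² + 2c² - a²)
m_a = ½√(2·14.8² + 2·25.0² − 10.8²) = ½√(2·219.04 + 2·625 − 116.64) = ½√(438.08 + 1250 − 116.64) = ½√1571.44
√1571.44 ≈ 39.6414, so m_a ≈ 19.8207

m_a = 19.82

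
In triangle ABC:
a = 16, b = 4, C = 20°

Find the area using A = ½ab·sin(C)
A = ½·a·b·sin(C) = ½·16·4·sin(20°)
sin(20°) ≈ 0.34202
A ≈ ½·64·0.34202 = 32·0.34202 ≈ 10.9446

Area = 10.94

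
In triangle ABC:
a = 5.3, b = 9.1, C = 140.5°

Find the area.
Two sides and the included angle (SAS): A = ½·a·b·sin(C) = ½·5.3·9.1·sin(140.5°)
sin(140.5°) ≈ 0.636078
A ≈ ½·48.23·0.636078 = 24.115·0.636078 ≈ 15.339

Area = 15.34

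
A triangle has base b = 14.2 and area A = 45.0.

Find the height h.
A = ½·b·h  ⇒  h = 2A/b = 2·45.0/14.2 = 90/14.2 ≈ 6.33803

h = 6.338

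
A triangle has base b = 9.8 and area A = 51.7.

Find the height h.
A = ½·b·h  ⇒  h = 2A/b = 2·51.7/9.8 = 103.4/9.8 ≈ 10.551

h = 10.55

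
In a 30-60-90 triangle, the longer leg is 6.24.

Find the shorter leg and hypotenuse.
In a 30-60-90 triangle the sides are in ratio 1 : √3 : 2, so short leg = long leg/√3 and hypotenuse = 2·(short leg).
Short leg = 6.24/√3 ≈ 6.24/1.73205 ≈ 3.60267
Hypotenuse = 2·3.60267 ≈ 7.20533

Short leg = 3.603, Hypotenuse = 7.205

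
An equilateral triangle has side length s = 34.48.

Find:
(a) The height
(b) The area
(a) The height splits the triangle into two 30-60-90 halves: h = s·√3/2 = 34.48·1.73205/2 ≈ 59.7211/2 ≈ 29.8606
(b) Area = (√3/4)·s² = (√3/4)·34.48² = (√3/4)·1188.8704 ≈ 0.433013·1188.8704 ≈ 514.796

Height = 29.86, Area = 514.8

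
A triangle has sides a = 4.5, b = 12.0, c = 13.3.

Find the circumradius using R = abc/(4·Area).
First find the area with Heron's formula.
s = (4.5 + 12.0 + 13.3)/2 = 14.9
Area = √(s(s−a)(s−b)(s−c)) = √(14.9·10.4·2.9·1.6) ≈ √719.014 ≈ 26.8144
abc = 4.5·12.0·13.3 = 718.2
R = abc/(4·Area) ≈ 718.2/(4·26.8144) = 718.2/107.258 ≈ 6.69602

R = 6.696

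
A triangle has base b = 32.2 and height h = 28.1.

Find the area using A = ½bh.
A = ½·b·h = ½·32.2·28.1 = ½·904.82 = 452.41

Area = 452.41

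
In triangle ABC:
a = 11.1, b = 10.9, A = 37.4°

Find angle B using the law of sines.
a/sin(A) = b/sin(B)  ⇒  sin(B) = b·sin(A)/a = 10.9·sin(37.4°)/11.1
sin(37.4°) ≈ 0.607376
sin(B) ≈ 10.9·0.607376/11.1 ≈ 6.6204/11.1 ≈ 0.596432
B = arcsin(0.596432) ≈ 36.6148°
(Since b ≤ a we need B ≤ A, so the obtuse alternative 180° − 36.6148° ≈ 143.385° is rejected.)

B = 36.61°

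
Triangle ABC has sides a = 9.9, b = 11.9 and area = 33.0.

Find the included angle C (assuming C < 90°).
Area = ½·a·b·sin(C)  ⇒  sin(C) = 2·Area/(a·b) = 2·33.0/(9.9·11.9) = 66/117.81 ≈ 0.560224
C = arcsin(0.560224) ≈ 34.0713° (taking the acute solution since C < 90°)

C = 34.07°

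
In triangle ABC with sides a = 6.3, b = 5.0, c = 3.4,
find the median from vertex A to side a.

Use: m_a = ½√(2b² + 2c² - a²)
m_a = ½√(2·5.0² + 2·3.4² − 6.3²) = ½√(2·25 + 2·11.56 − 39.69) = ½√(50 + 23.12 − 39.69) = ½√33.43
√33.43 ≈ 5.78187, so m_a ≈ 2.89093

m_a = 2.891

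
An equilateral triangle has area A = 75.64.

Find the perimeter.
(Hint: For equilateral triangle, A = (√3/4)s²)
A = (√3/4)s²  ⇒  s² = 4A/√3 = 4·75.64/√3 = 302.56/1.73205 ≈ 174.683
s ≈ √174.683 ≈ 13.2168
Perimeter = 3s ≈ 3·13.2168 ≈ 39.6503

Perimeter = 39.65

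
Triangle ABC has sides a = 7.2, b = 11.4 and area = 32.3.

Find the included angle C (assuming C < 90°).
Area = ½·a·b·sin(C)  ⇒  sin(C) = 2·Area/(a·b) = 2·32.3/(7.2·11.4) = 64.6/82.08 ≈ 0.787037
C = arcsin(0.787037) ≈ 51.9095° (taking the acute solution since C < 90°)

C = 51.91°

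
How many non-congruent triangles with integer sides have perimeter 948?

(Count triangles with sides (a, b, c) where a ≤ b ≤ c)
Let a ≤ b ≤ c with a + b + c = 948. The only binding inequality is a + b > c, i.e. 948 − c > c, so c < 948/2; and c ≥ 948/3 since c is the largest side.
So 316 ≤ c ≤ 473. For each c, b runs from ⌈(948 − c)/2⌉ up to c (then a = 948 − b − c satisfies 1 ≤ a ≤ b automatically), giving c − ⌈(948 − c)/2⌉ + 1 choices.
Summing over c: 1 + 2 + 4 + 5 + … + 235 + 236  (158 terms, c = 316, …, 473) = 18723
Check (closed form: nearest integer to p²/48 for even p, (p+3)²/48 for odd p): 948²/48 = 898704/48 ≈ 18723.00 → 18723

18723 triangles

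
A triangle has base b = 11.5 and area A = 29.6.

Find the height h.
A = ½·b·h  ⇒  h = 2A/b = 2·29.6/11.5 = 59.2/11.5 ≈ 5.14783

h = 5.148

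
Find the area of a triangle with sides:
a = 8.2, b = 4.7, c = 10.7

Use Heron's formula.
s = (8.2 + 4.7 + 10.7)/2 = 23.6/2 = 11.8
s − a = 3.6, s − b = 7.1, s − c = 1.1
s(s−a)(s−b)(s−c) = 11.8·3.6·7.1·1.1 ≈ 331.769
Area = √331.769 ≈ 18.2145

Area = 18.21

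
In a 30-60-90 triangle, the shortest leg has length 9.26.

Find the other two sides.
In a 30-60-90 triangle the sides are in ratio 1 : √3 : 2 (short leg : long leg : hypotenuse).
Long leg = 9.26·√3 ≈ 9.26·1.73205 ≈ 16.0388
Hypotenuse = 2·9.26 = 18.52

Long leg = 9.26√3 = 16.04, Hypotenuse = 18.52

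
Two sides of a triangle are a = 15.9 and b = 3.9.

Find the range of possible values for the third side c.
Triangle inequality: |a − b| < c < a + b
|a − b| = |15.9 − 3.9| = 12
a + b = 15.9 + 3.9 = 19.8

12 < c < 19.8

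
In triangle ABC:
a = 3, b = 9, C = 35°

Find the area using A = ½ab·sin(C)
A = ½·a·b·sin(C) = ½·3·9·sin(35°)
sin(35°) ≈ 0.573576
A ≈ ½·27·0.573576 = 13.5·0.573576 ≈ 7.74328

Area = 7.743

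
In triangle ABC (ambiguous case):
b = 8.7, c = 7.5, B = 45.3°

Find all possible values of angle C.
b/sin(B) = c/sin(C)  ⇒  sin(C) = c·sin(B)/b = 7.5·sin(45.3°)/8.7
sin(45.3°) ≈ 0.710799
sin(C) ≈ 7.5·0.710799/8.7 ≈ 5.331/8.7 ≈ 0.612758
Candidate 1: C₁ = arcsin(0.612758) ≈ 37.7892°  →  A = 180° − 45.3° − 37.7892° ≈ 96.9108° > 0, valid
Candidate 2: C₂ = 180° − C₁ ≈ 142.211°  →  A = 180° − 45.3° − 142.211° ≈ -7.5108° ≤ 0, not a valid triangle

C = 37.79° (one solution)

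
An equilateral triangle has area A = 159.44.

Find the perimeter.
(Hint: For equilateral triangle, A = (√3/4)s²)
A = (√3/4)s²  ⇒  s² = 4A/√3 = 4·159.44/√3 = 637.76/1.73205 ≈ 368.211
s ≈ √368.211 ≈ 19.1888
Perimeter = 3s ≈ 3·19.1888 ≈ 57.5665

Perimeter = 57.57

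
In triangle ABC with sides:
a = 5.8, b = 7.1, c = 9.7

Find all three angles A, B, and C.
Law of cosines for each angle (a² = 33.64, b² = 50.41, c² = 94.09):
cos(A) = (b² + c² − a²)/(2bc) = (50.41 + 94.09 − 33.64)/(2·7.1·9.7) = 110.86/137.74 ≈ 0.80485  ⇒  A ≈ 36.4043°
cos(B) = (a² + c² − b²)/(2ac) = (33.64 + 94.09 − 50.41)/(2·5.8·9.7) = 77.32/112.52 ≈ 0.687167  ⇒  B ≈ 46.5938°
cos(C) = (a² + b² − c²)/(2ab) = (33.64 + 50.41 − 94.09)/(2·5.8·7.1) = -10.04/82.36 ≈ -0.121904  ⇒  C ≈ 97.002°
Check: A + B + C ≈ 180°

A = 36.4°, B = 46.59°, C = 97°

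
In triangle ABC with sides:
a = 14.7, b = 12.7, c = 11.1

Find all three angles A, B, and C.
Law of cosines for each angle (a² = 216.09, b² = 161.29, c² = 123.21):
cos(A) = (b² + c² − a²)/(2bc) = (161.29 + 123.21 − 216.09)/(2·12.7·11.1) = 68.41/281.94 ≈ 0.24264  ⇒  A ≈ 75.9576°
cos(B) = (a² + c² − b²)/(2ac) = (216.09 + 123.21 − 161.29)/(2·14.7·11.1) = 178.01/326.34 ≈ 0.545474  ⇒  B ≈ 56.9429°
cos(C) = (a² + b² − c²)/(2ab) = (216.09 + 161.29 − 123.21)/(2·14.7·12.7) = 254.17/373.38 ≈ 0.680727  ⇒  C ≈ 47.0995°
Check: A + B + C ≈ 180°

A = 75.96°, B = 56.94°, C = 47.1°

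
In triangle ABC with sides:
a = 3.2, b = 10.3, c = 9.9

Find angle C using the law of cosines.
c² = a² + b² − 2ab·cos(C)  ⇒  cos(C) = (a² + b² − c²)/(2ab)
cos(C) = (3.2² + 10.3² − 9.9²)/(2·3.2·10.3) = (10.24 + 106.09 − 98.01)/65.92 = 18.32/65.92 ≈ 0.277913
C = arccos(0.277913) ≈ 73.8643°

C = 73.86°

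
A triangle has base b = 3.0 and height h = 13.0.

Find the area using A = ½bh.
A = ½·b·h = ½·3.0·13.0 = ½·39 = 19.5

Area = 19.5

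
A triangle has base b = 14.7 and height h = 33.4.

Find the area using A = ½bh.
A = ½·b·h = ½·14.7·33.4 = ½·490.98 = 245.49

Area = 245.49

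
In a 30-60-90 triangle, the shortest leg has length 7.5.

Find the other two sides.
In a 30-60-90 triangle the sides are in ratio 1 : √3 : 2 (short leg : long leg : hypotenuse).
Long leg = 7.5·√3 ≈ 7.5·1.73205 ≈ 12.9904
Hypotenuse = 2·7.5 = 15

Long leg = 7.5√3 = 12.99, Hypotenuse = 15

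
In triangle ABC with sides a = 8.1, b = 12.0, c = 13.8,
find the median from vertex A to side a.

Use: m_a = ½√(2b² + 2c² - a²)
m_a = ½√(2·12.0² + 2·13.8² − 8.1²) = ½√(2·144 + 2·190.44 − 65.61) = ½√(288 + 380.88 − 65.61) = ½√603.27
√603.27 ≈ 24.5616, so m_a ≈ 12.2808

m_a = 12.28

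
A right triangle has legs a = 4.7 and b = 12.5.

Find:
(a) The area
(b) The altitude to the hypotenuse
(a) The legs are perpendicular, so Area = ½·a·b = ½·4.7·12.5 = ½·58.75 = 29.375
(b) Hypotenuse c = √(a² + b²) = √(22.09 + 156.25) = √178.34 ≈ 13.3544
    Area = ½·c·h_c  ⇒  h_c = 2·Area/c = 58.75/13.3544 ≈ 4.3993

Area = 29.375, h_c = 4.399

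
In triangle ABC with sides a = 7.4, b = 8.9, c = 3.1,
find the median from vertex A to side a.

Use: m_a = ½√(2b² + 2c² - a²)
m_a = ½√(2·8.9² + 2·3.1² − 7.4²) = ½√(2·79.21 + 2·9.61 − 54.76) = ½√(158.42 + 19.22 − 54.76) = ½√122.88
√122.88 ≈ 11.0851, so m_a ≈ 5.54256

m_a = 5.543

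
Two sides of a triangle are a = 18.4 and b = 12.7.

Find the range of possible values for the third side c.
Triangle inequality: |a − b| < c < a + b
|a − b| = |18.4 − 12.7| = 5.7
a + b = 18.4 + 12.7 = 31.1

5.7 < c < 31.1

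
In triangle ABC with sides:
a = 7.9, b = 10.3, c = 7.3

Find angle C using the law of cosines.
c² = a² + b² − 2ab·cos(C)  ⇒  cos(C) = (a² + b² − c²)/(2ab)
cos(C) = (7.9² + 10.3² − 7.3²)/(2·7.9·10.3) = (62.41 + 106.09 − 53.29)/162.74 = 115.21/162.74 ≈ 0.707939
C = arccos(0.707939) ≈ 44.9325°

C = 44.93°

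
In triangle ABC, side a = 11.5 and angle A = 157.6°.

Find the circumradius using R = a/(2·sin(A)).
R = a/(2·sin(A)) = 11.5/(2·sin(157.6°))
sin(157.6°) ≈ 0.38107
R ≈ 11.5/(2·0.38107) = 11.5/0.762141 ≈ 15.0891

R = 15.09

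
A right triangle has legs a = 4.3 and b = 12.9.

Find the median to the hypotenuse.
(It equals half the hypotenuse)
Hypotenuse c = √(a² + b²) = √(18.49 + 166.41) = √184.9 ≈ 13.5978
Median to hypotenuse = c/2 ≈ 13.5978/2 ≈ 6.7989

Median = 6.799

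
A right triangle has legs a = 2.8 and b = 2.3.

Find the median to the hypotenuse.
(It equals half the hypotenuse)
Hypotenuse c = √(a² + b²) = √(7.84 + 5.29) = √13.13 ≈ 3.62353
Median to hypotenuse = c/2 ≈ 3.62353/2 ≈ 1.81177

Median = 1.812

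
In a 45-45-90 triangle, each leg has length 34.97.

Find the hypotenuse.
In a 45-45-90 triangle the sides are in ratio 1 : 1 : √2, so hypotenuse = leg·√2.
Hypotenuse = 34.97·√2 ≈ 34.97·1.41421 ≈ 49.455

Hypotenuse = 34.97√2 = 49.46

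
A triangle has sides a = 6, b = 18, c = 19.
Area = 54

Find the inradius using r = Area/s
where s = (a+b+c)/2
s = (6 + 18 + 19)/2 = 43/2 = 21.5
r = Area/s = 54/21.5 ≈ 2.51163

r = 2.512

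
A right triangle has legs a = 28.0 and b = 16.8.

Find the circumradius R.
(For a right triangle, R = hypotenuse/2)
Hypotenuse c = √(a² + b²) = √(784 + 282.24) = √1066.24 ≈ 32.6533
R = c/2 ≈ 32.6533/2 ≈ 16.3267

R = 16.33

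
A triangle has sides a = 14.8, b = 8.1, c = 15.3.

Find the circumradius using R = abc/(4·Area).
First find the area with Heron's formula.
s = (14.8 + 8.1 + 15.3)/2 = 19.1
Area = √(s(s−a)(s−b)(s−c)) = √(19.1·4.3·11·3.8) ≈ √3433.03 ≈ 58.5921
abc = 14.8·8.1·15.3 = 1834.164
R = abc/(4·Area) ≈ 1834.164/(4·58.5921) = 1834.164/234.368 ≈ 7.82599

R = 7.826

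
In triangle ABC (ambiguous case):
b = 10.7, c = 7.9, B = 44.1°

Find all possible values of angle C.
b/sin(B) = c/sin(C)  ⇒  sin(C) = c·sin(B)/b = 7.9·sin(44.1°)/10.7
sin(44.1°) ≈ 0.695913
sin(C) ≈ 7.9·0.695913/10.7 ≈ 5.49771/10.7 ≈ 0.513805
Candidate 1: C₁ = arcsin(0.513805) ≈ 30.9176°  →  A = 180° − 44.1° − 30.9176° ≈ 104.982° > 0, valid
Candidate 2: C₂ = 180° − C₁ ≈ 149.082°  →  A = 180° − 44.1° − 149.082° ≈ -13.1824° ≤ 0, not a valid triangle

C = 30.92° (one solution)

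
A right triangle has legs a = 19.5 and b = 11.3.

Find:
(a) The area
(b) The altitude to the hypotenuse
(a) The legs are perpendicular, so Area = ½·a·b = ½·19.5·11.3 = ½·220.35 = 110.175
(b) Hypotenuse c = √(a² + b²) = √(380.25 + 127.69) = √507.94 ≈ 22.5375
    Area = ½·c·h_c  ⇒  h_c = 2·Area/c = 220.35/22.5375 ≈ 9.77703

Area = 110.175, h_c = 9.777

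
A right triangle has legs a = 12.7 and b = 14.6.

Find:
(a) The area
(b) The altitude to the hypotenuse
(a) The legs are perpendicular, so Area = ½·a·b = ½·12.7·14.6 = ½·185.42 = 92.71
(b) Hypotenuse c = √(a² + b²) = √(161.29 + 213.16) = √374.45 ≈ 19.3507
    Area = ½·c·h_c  ⇒  h_c = 2·Area/c = 185.42/19.3507 ≈ 9.58208

Area = 92.71, h_c = 9.582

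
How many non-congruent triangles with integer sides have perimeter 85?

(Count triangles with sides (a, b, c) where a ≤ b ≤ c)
Let a ≤ b ≤ c with a + b + c = 85. The only binding inequality is a + b > c, i.e. 85 − c > c, so c < 85/2; and c ≥ 85/3 since c is the largest side.
So 29 ≤ c ≤ 42. For each c, b runs from ⌈(85 − c)/2⌉ up to c (then a = 85 − b − c satisfies 1 ≤ a ≤ b automatically), giving c − ⌈(85 − c)/2⌉ + 1 choices.
Summing over c: 2 + 3 + 5 + 6 + … + 20 + 21  (14 terms, c = 29, …, 42) = 161
Check (closed form: nearest integer to p²/48 for even p, (p+3)²/48 for odd p): (85+3)²/48 = 88²/48 = 7744/48 ≈ 161.33 → 161

161 triangles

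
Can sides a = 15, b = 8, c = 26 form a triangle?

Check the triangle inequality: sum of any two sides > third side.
a + b vs c: 15 + 8 = 23 ≤ 26  ✗
a + c vs b: 15 + 26 = 41 > 8  ✓
b + c vs a: 8 + 26 = 34 > 15  ✓

No: 15 + 8 = 23 is not > 26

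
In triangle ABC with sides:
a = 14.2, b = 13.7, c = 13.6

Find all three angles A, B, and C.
Law of cosines for each angle (a² = 201.64, b² = 187.69, c² = 184.96):
cos(A) = (b² + c² − a²)/(2bc) = (187.69 + 184.96 − 201.64)/(2·13.7·13.6) = 171.01/372.64 ≈ 0.458915  ⇒  A ≈ 62.6829°
cos(B) = (a² + c² − b²)/(2ac) = (201.64 + 184.96 − 187.69)/(2·14.2·13.6) = 198.91/386.24 ≈ 0.514991  ⇒  B ≈ 59.0032°
cos(C) = (a² + b² − c²)/(2ab) = (201.64 + 187.69 − 184.96)/(2·14.2·13.7) = 204.37/389.08 ≈ 0.525265  ⇒  C ≈ 58.3139°
Check: A + B + C ≈ 180°

A = 62.68°, B = 59°, C = 58.31°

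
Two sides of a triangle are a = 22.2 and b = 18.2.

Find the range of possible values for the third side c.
Triangle inequality: |a − b| < c < a + b
|a − b| = |22.2 − 18.2| = 4
a + b = 22.2 + 18.2 = 40.4

4 < c < 40.4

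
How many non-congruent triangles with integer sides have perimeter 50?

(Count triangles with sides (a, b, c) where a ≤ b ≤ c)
Let a ≤ b ≤ c with a + b + c = 50. The only binding inequality is a + b > c, i.e. 50 − c > c, so c < 50/2; and c ≥ 50/3 since c is the largest side.
So 17 ≤ c ≤ 24. For each c, b runs from ⌈(50 − c)/2⌉ up to c (then a = 50 − b − c satisfies 1 ≤ a ≤ b automatically), giving c − ⌈(50 − c)/2⌉ + 1 choices.
Summing over c: 1 + 3 + 4 + 6 + 7 + 9 + 10 + 12 = 52
Check (closed form: nearest integer to p²/48 for even p, (p+3)²/48 for odd p): 50²/48 = 2500/48 ≈ 52.08 → 52

52 triangles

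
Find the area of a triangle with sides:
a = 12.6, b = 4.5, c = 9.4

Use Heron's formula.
s = (12.6 + 4.5 + 9.4)/2 = 26.5/2 = 13.25
s − a = 0.65, s − b = 8.75, s − c = 3.85
s(s−a)(s−b)(s−c) = 13.25·0.65·8.75·3.85 ≈ 290.134
Area = √290.134 ≈ 17.0333

Area = 17.03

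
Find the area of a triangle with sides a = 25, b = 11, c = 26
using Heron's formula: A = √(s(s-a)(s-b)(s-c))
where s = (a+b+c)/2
s = (25 + 11 + 26)/2 = 62/2 = 31
s − a = 6, s − b = 20, s − c = 5
s(s−a)(s−b)(s−c) = 31·6·20·5 = 18600
Area = √18600 ≈ 136.382

s = 31.0, Area = 136.4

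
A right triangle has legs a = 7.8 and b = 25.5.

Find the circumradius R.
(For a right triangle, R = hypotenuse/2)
Hypotenuse c = √(a² + b²) = √(60.84 + 650.25) = √711.09 ≈ 26.6663
R = c/2 ≈ 26.6663/2 ≈ 13.3331

R = 13.33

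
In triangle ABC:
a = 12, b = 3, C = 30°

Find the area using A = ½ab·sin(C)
A = ½·a·b·sin(C) = ½·12·3·sin(30°)
sin(30°) ≈ 0.5
A ≈ ½·36·0.5 = 18·0.5 ≈ 9

Area = 9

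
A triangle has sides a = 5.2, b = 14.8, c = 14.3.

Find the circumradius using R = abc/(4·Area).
First find the area with Heron's formula.
s = (5.2 + 14.8 + 14.3)/2 = 17.15
Area = √(s(s−a)(s−b)(s−c)) = √(17.15·11.95·2.35·2.85) ≈ √1372.6 ≈ 37.0486
abc = 5.2·14.8·14.3 = 1100.528
R = abc/(4·Area) ≈ 1100.528/(4·37.0486) = 1100.528/148.195 ≈ 7.42624

R = 7.426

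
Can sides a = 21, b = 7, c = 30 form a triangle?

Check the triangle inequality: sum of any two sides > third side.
a + b vs c: 21 + 7 = 28 ≤ 30  ✗
a + c vs b: 21 + 30 = 51 > 7  ✓
b + c vs a: 7 + 30 = 37 > 21  ✓

No: 21 + 7 = 28 is not > 30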